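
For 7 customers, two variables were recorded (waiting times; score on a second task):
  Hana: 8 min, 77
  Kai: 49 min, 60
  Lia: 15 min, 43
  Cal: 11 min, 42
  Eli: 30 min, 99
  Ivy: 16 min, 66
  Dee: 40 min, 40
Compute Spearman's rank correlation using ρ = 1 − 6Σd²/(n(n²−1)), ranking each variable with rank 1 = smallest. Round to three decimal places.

Ranks of variable 1: 1, 7, 3, 2, 5, 4, 6
Ranks of variable 2: 6, 4, 3, 2, 7, 5, 1
d = r₁ − r₂: -5, 3, 0, 0, -2, -1, 5
d²: 25, 9, 0, 0, 4, 1, 25; Σd² = 64
ρ = 1 − 6·64/(7·48) = 1 − 384/336 = -0.143

-0.143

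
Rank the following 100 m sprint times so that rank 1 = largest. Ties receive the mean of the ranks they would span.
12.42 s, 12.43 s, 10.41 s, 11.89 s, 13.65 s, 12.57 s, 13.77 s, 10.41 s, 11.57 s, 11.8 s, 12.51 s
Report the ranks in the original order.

6, 5, 10.5, 7, 2, 3, 1, 10.5, 9, 8, 4

Sorted (descending): 13.77, 13.65, 12.57, 12.51, 12.43, 12.42, 11.89, 11.8, 11.57, 10.41, 10.41
The 2 values of 10.41 occupy positions 10–11 → average rank (10+11)/2 = 10.5.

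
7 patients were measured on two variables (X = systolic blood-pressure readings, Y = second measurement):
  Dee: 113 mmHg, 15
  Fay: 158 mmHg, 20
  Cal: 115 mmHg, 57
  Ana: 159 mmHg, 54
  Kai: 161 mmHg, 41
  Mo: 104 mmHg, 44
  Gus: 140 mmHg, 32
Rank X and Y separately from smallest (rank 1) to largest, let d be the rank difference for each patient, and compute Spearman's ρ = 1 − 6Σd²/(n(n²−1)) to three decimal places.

Ranks of variable 1: 2, 5, 3, 6, 7, 1, 4
Ranks of variable 2: 1, 2, 7, 6, 4, 5, 3
d = r₁ − r₂: 1, 3, -4, 0, 3, -4, 1
d²: 1, 9, 16, 0, 9, 16, 1; Σd² = 52
ρ = 1 − 6·52/(7·48) = 1 − 312/336 = 0.071

0.071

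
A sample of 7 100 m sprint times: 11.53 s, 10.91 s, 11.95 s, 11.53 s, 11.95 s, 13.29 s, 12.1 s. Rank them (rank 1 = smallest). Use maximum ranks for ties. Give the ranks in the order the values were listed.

3, 1, 5, 3, 5, 7, 6

Sorted (ascending): 10.91, 11.53, 11.53, 11.95, 11.95, 12.1, 13.29
The 2 values of 11.53 occupy positions 2–3 → each gets rank 3.
The 2 values of 11.95 occupy positions 4–5 → each gets rank 5.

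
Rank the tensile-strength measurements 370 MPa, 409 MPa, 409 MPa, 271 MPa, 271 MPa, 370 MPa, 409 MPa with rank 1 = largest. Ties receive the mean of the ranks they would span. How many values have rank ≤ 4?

Sorted (descending): 409, 409, 409, 370, 370, 271, 271
The 3 values of 409 occupy positions 1–3 → average rank 2.
The 2 values of 370 occupy positions 4–5 → average rank (4+5)/2 = 4.5.
The 2 values of 271 occupy positions 6–7 → average rank (6+7)/2 = 6.5.
Ranks ≤ 4: {2, 2, 2} → 3 values.

3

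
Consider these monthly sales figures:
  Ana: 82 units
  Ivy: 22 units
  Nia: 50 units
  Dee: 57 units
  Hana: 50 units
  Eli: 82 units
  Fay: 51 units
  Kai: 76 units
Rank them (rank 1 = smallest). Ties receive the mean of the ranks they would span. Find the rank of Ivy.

1

Sorted (ascending): 22, 50, 50, 51, 57, 76, 82, 82
The 2 values of 50 occupy positions 2–3 → average rank (2+3)/2 = 2.5.
The 2 values of 82 occupy positions 7–8 → average rank (7+8)/2 = 7.5.
Ivy has value 22 units → rank 1.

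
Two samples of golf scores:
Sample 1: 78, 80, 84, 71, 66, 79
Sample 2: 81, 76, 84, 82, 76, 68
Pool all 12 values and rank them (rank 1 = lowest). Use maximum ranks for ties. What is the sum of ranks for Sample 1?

37

Sorted (ascending): 66, 68, 71, 76, 76, 78, 79, 80, 81, 82, 84, 84
The 2 values of 76 occupy positions 4–5 → each gets rank 5.
The 2 values of 84 occupy positions 11–12 → each gets rank 12.
Sample 1 values → pooled ranks: 78→6, 80→8, 84→12, 71→3, 66→1, 79→7
Rank sum = 6 + 8 + 12 + 3 + 1 + 7 = 37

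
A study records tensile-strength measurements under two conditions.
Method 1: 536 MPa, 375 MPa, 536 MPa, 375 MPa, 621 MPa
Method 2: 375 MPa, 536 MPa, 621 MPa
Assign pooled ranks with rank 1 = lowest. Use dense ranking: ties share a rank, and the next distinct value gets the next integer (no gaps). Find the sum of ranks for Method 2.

Sorted (ascending): 375, 375, 375, 536, 536, 536, 621, 621
The 3 values of 375 share dense rank 1.
The 3 values of 536 share dense rank 2.
The 2 values of 621 share dense rank 3.
Method 2 values → pooled ranks: 375→1, 536→2, 621→3
Rank sum = 1 + 2 + 3 = 6

6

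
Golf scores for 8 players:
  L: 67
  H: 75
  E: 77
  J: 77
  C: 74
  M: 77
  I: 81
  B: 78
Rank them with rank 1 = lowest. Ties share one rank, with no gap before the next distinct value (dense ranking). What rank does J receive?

4

Sorted (ascending): 67, 74, 75, 77, 77, 77, 78, 81
The 3 values of 77 share dense rank 4.
Remaining distinct values take the next consecutive integers.
J has value 77 → rank 4.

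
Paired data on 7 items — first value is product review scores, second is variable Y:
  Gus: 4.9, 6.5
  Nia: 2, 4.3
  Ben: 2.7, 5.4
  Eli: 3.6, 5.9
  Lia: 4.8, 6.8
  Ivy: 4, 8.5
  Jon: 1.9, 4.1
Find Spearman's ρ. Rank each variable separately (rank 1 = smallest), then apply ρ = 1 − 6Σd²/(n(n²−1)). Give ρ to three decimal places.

Ranks of variable 1: 7, 2, 3, 4, 6, 5, 1
Ranks of variable 2: 5, 2, 3, 4, 6, 7, 1
d = r₁ − r₂: 2, 0, 0, 0, 0, -2, 0
d²: 4, 0, 0, 0, 0, 4, 0; Σd² = 8
ρ = 1 − 6·8/(7·48) = 1 − 48/336 = 0.857

0.857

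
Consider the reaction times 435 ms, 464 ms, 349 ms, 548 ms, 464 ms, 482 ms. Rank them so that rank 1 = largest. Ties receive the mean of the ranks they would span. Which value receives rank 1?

Sorted (descending): 548, 482, 464, 464, 435, 349
The 2 values of 464 occupy positions 3–4 → average rank (3+4)/2 = 3.5.
Rank 1 → value 548.

548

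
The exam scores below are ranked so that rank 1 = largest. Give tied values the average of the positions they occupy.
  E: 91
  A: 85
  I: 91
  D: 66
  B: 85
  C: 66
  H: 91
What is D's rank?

6.5

Sorted (descending): 91, 91, 91, 85, 85, 66, 66
The 3 values of 91 occupy positions 1–3 → average rank 2.
The 2 values of 85 occupy positions 4–5 → average rank (4+5)/2 = 4.5.
The 2 values of 66 occupy positions 6–7 → average rank (6+7)/2 = 6.5.
D has value 66 → rank 6.5.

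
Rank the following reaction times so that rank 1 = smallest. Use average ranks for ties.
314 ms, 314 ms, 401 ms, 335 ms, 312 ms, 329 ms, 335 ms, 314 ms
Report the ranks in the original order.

3, 3, 8, 6.5, 1, 5, 6.5, 3

Sorted (ascending): 312, 314, 314, 314, 329, 335, 335, 401
The 3 values of 314 occupy positions 2–4 → average rank 3.
The 2 values of 335 occupy positions 6–7 → average rank (6+7)/2 = 6.5.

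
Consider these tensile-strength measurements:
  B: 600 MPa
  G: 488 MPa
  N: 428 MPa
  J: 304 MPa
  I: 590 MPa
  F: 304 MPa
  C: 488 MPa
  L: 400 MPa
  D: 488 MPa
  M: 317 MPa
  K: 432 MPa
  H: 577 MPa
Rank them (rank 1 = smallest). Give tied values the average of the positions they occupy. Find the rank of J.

1.5

Sorted (ascending): 304, 304, 317, 400, 428, 432, 488, 488, 488, 577, 590, 600
The 2 values of 304 occupy positions 1–2 → average rank (1+2)/2 = 1.5.
The 3 values of 488 occupy positions 7–9 → average rank 8.
J has value 304 MPa → rank 1.5.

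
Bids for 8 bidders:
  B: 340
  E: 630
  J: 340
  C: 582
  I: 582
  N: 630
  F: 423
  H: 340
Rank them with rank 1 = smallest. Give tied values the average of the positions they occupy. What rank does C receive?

5.5

Sorted (ascending): 340, 340, 340, 423, 582, 582, 630, 630
The 3 values of 340 occupy positions 1–3 → average rank 2.
The 2 values of 582 occupy positions 5–6 → average rank (5+6)/2 = 5.5.
The 2 values of 630 occupy positions 7–8 → average rank (7+8)/2 = 7.5.
C has value 582 → rank 5.5.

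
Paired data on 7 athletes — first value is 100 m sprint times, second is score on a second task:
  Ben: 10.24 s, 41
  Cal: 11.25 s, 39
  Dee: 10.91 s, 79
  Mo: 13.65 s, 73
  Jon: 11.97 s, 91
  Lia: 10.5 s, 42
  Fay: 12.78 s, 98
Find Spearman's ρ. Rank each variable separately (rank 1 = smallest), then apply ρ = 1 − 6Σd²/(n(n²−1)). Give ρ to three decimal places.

Ranks of variable 1: 1, 4, 3, 7, 5, 2, 6
Ranks of variable 2: 2, 1, 5, 4, 6, 3, 7
d = r₁ − r₂: -1, 3, -2, 3, -1, -1, -1
d²: 1, 9, 4, 9, 1, 1, 1; Σd² = 26
ρ = 1 − 6·26/(7·48) = 1 − 156/336 = 0.536

0.536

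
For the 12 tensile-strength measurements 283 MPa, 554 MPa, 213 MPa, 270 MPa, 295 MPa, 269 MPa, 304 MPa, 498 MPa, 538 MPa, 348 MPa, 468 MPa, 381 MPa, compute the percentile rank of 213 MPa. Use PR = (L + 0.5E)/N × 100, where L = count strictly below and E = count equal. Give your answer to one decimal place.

N = 12.
Strictly below 213: 0. Equal to 213: 1.
PR = (0 + 0.5·1)/12 × 100 = 4.2

4.2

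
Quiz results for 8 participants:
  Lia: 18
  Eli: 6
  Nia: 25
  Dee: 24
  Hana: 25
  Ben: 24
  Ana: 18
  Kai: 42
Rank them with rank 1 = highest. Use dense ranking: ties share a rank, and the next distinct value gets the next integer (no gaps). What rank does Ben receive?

3

Sorted (descending): 42, 25, 25, 24, 24, 18, 18, 6
The 2 values of 25 share dense rank 2.
The 2 values of 24 share dense rank 3.
The 2 values of 18 share dense rank 4.
Remaining distinct values take the next consecutive integers.
Ben has value 24 → rank 3.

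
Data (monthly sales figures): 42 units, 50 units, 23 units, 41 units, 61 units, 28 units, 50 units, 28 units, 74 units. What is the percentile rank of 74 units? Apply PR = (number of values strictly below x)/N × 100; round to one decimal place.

N = 9.
Strictly below 74: 8. Equal to 74: 1.
PR = 8/9 × 100 = 88.9

88.9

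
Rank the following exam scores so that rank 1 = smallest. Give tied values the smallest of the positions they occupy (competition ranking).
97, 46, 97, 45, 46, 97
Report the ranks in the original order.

4, 2, 4, 1, 2, 4

Sorted (ascending): 45, 46, 46, 97, 97, 97
The 2 values of 46 occupy positions 2–3 → each gets rank 2.
The 3 values of 97 occupy positions 4–6 → each gets rank 4.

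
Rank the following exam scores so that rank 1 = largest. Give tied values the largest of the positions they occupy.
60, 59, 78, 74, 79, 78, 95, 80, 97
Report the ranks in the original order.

Sorted (descending): 97, 95, 80, 79, 78, 78, 74, 60, 59
The 2 values of 78 occupy positions 5–6 → each gets rank 6.

8, 9, 6, 7, 4, 6, 2, 3, 1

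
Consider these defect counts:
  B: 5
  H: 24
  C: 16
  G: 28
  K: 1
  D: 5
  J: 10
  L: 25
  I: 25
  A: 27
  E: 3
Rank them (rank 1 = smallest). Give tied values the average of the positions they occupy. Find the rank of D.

Sorted (ascending): 1, 3, 5, 5, 10, 16, 24, 25, 25, 27, 28
The 2 values of 5 occupy positions 3–4 → average rank (3+4)/2 = 3.5.
The 2 values of 25 occupy positions 8–9 → average rank (8+9)/2 = 8.5.
D has value 5 → rank 3.5.

3.5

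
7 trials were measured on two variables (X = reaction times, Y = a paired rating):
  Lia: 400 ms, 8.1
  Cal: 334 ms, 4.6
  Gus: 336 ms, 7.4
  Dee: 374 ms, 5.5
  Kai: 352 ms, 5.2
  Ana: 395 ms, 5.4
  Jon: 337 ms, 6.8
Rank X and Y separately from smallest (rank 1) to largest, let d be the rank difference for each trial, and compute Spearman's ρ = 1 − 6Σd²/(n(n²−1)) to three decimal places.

Ranks of variable 1: 7, 1, 2, 5, 4, 6, 3
Ranks of variable 2: 7, 1, 6, 4, 2, 3, 5
d = r₁ − r₂: 0, 0, -4, 1, 2, 3, -2
d²: 0, 0, 16, 1, 4, 9, 4; Σd² = 34
ρ = 1 − 6·34/(7·48) = 1 − 204/336 = 0.393

0.393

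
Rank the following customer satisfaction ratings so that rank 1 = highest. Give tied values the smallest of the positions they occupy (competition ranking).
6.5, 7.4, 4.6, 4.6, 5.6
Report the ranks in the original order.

Sorted (descending): 7.4, 6.5, 5.6, 4.6, 4.6
The 2 values of 4.6 occupy positions 4–5 → each gets rank 4.

2, 1, 4, 4, 3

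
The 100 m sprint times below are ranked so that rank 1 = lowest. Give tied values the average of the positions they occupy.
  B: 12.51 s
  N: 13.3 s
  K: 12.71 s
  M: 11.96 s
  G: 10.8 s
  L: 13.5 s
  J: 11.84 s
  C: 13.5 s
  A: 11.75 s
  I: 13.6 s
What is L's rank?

8.5

Sorted (ascending): 10.8, 11.75, 11.84, 11.96, 12.51, 12.71, 13.3, 13.5, 13.5, 13.6
The 2 values of 13.5 occupy positions 8–9 → average rank (8+9)/2 = 8.5.
L has value 13.5 s → rank 8.5.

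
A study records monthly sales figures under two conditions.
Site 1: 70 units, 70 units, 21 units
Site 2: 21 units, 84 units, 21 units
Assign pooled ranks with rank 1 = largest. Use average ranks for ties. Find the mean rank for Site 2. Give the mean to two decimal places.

Sorted (descending): 84, 70, 70, 21, 21, 21
The 2 values of 70 occupy positions 2–3 → average rank (2+3)/2 = 2.5.
The 3 values of 21 occupy positions 4–6 → average rank 5.
Site 2 values → pooled ranks: 21→5, 84→1, 21→5
Mean rank = (5 + 1 + 5) / 3 = 3.67

3.67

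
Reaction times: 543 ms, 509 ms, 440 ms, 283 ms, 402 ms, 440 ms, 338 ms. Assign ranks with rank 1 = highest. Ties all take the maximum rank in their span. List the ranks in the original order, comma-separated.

1, 2, 4, 7, 5, 4, 6

Sorted (descending): 543, 509, 440, 440, 402, 338, 283
The 2 values of 440 occupy positions 3–4 → each gets rank 4.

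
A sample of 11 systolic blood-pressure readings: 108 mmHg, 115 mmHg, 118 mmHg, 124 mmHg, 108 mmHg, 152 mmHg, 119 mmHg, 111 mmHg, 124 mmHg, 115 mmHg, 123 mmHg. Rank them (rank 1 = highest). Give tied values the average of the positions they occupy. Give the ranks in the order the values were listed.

Sorted (descending): 152, 124, 124, 123, 119, 118, 115, 115, 111, 108, 108
The 2 values of 124 occupy positions 2–3 → average rank (2+3)/2 = 2.5.
The 2 values of 115 occupy positions 7–8 → average rank (7+8)/2 = 7.5.
The 2 values of 108 occupy positions 10–11 → average rank (10+11)/2 = 10.5.

10.5, 7.5, 6, 2.5, 10.5, 1, 5, 9, 2.5, 7.5, 4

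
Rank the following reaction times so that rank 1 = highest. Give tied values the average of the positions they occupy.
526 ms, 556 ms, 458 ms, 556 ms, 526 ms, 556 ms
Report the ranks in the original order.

Sorted (descending): 556, 556, 556, 526, 526, 458
The 3 values of 556 occupy positions 1–3 → average rank 2.
The 2 values of 526 occupy positions 4–5 → average rank (4+5)/2 = 4.5.

4.5, 2, 6, 2, 4.5, 2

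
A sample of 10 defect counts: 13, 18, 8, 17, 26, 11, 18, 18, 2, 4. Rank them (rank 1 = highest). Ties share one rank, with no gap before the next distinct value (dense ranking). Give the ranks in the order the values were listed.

4, 2, 6, 3, 1, 5, 2, 2, 8, 7

Sorted (descending): 26, 18, 18, 18, 17, 13, 11, 8, 4, 2
The 3 values of 18 share dense rank 2.
Remaining distinct values take the next consecutive integers.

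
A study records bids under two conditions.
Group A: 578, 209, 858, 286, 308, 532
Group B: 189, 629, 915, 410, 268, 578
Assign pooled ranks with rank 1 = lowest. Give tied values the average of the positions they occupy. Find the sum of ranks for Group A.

Sorted (ascending): 189, 209, 268, 286, 308, 410, 532, 578, 578, 629, 858, 915
The 2 values of 578 occupy positions 8–9 → average rank (8+9)/2 = 8.5.
Group A values → pooled ranks: 578→8.5, 209→2, 858→11, 286→4, 308→5, 532→7
Rank sum = 8.5 + 2 + 11 + 4 + 5 + 7 = 37.5

37.5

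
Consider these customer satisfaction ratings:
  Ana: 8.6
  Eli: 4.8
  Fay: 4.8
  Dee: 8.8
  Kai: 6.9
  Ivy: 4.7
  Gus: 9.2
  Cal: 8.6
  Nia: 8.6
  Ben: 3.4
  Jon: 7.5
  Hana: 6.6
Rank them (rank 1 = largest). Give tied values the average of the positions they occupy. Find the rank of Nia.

4

Sorted (descending): 9.2, 8.8, 8.6, 8.6, 8.6, 7.5, 6.9, 6.6, 4.8, 4.8, 4.7, 3.4
The 3 values of 8.6 occupy positions 3–5 → average rank 4.
The 2 values of 4.8 occupy positions 9–10 → average rank (9+10)/2 = 9.5.
Nia has value 8.6 → rank 4.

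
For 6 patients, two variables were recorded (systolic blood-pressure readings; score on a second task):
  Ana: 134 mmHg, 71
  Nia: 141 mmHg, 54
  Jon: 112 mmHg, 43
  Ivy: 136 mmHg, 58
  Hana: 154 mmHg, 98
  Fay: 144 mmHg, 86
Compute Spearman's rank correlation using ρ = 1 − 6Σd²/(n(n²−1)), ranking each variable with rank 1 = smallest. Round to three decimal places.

Ranks of variable 1: 2, 4, 1, 3, 6, 5
Ranks of variable 2: 4, 2, 1, 3, 6, 5
d = r₁ − r₂: -2, 2, 0, 0, 0, 0
d²: 4, 4, 0, 0, 0, 0; Σd² = 8
ρ = 1 − 6·8/(6·35) = 1 − 48/210 = 0.771

0.771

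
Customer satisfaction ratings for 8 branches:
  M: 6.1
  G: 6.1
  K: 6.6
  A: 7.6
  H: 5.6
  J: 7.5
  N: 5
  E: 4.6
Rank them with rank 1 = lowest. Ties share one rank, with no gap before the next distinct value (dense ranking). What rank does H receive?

3

Sorted (ascending): 4.6, 5, 5.6, 6.1, 6.1, 6.6, 7.5, 7.6
The 2 values of 6.1 share dense rank 4.
Remaining distinct values take the next consecutive integers.
H has value 5.6 → rank 3.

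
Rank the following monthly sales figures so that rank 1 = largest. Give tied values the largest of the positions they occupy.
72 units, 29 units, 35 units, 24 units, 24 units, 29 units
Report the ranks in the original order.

1, 4, 2, 6, 6, 4

Sorted (descending): 72, 35, 29, 29, 24, 24
The 2 values of 29 occupy positions 3–4 → each gets rank 4.
The 2 values of 24 occupy positions 5–6 → each gets rank 6.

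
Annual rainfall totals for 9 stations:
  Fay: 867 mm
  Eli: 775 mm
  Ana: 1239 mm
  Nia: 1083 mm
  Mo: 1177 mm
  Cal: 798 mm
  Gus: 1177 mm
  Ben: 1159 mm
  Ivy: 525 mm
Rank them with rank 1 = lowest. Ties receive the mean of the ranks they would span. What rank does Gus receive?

Sorted (ascending): 525, 775, 798, 867, 1083, 1159, 1177, 1177, 1239
The 2 values of 1177 occupy positions 7–8 → average rank (7+8)/2 = 7.5.
Gus has value 1177 mm → rank 7.5.

7.5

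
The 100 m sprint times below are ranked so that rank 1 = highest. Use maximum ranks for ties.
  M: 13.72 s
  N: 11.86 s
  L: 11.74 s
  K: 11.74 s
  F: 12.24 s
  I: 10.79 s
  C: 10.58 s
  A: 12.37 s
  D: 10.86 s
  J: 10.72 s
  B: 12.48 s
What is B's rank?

2

Sorted (descending): 13.72, 12.48, 12.37, 12.24, 11.86, 11.74, 11.74, 10.86, 10.79, 10.72, 10.58
The 2 values of 11.74 occupy positions 6–7 → each gets rank 7.
B has value 12.48 s → rank 2.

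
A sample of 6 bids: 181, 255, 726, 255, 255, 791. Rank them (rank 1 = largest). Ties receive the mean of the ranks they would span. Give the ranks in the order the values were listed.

Sorted (descending): 791, 726, 255, 255, 255, 181
The 3 values of 255 occupy positions 3–5 → average rank 4.

6, 4, 2, 4, 4, 1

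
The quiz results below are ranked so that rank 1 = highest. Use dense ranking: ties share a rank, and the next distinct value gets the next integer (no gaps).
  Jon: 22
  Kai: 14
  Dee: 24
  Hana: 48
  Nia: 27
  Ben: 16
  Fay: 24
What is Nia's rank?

Sorted (descending): 48, 27, 24, 24, 22, 16, 14
The 2 values of 24 share dense rank 3.
Remaining distinct values take the next consecutive integers.
Nia has value 27 → rank 2.

2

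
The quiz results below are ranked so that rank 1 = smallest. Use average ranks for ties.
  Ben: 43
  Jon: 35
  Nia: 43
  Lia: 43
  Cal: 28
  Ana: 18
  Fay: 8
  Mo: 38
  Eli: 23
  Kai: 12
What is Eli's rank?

4

Sorted (ascending): 8, 12, 18, 23, 28, 35, 38, 43, 43, 43
The 3 values of 43 occupy positions 8–10 → average rank 9.
Eli has value 23 → rank 4.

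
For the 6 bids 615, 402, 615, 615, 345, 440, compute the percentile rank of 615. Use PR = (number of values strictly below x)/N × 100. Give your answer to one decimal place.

N = 6.
Strictly below 615: 3. Equal to 615: 3.
PR = 3/6 × 100 = 50.0

50.0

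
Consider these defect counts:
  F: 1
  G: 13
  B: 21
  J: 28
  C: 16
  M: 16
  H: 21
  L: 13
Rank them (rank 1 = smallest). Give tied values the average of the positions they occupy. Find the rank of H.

Sorted (ascending): 1, 13, 13, 16, 16, 21, 21, 28
The 2 values of 13 occupy positions 2–3 → average rank (2+3)/2 = 2.5.
The 2 values of 16 occupy positions 4–5 → average rank (4+5)/2 = 4.5.
The 2 values of 21 occupy positions 6–7 → average rank (6+7)/2 = 6.5.
H has value 21 → rank 6.5.

6.5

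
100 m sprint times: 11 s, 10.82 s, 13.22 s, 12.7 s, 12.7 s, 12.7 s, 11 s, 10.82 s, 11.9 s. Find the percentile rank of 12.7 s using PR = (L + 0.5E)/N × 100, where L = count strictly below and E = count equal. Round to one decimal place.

72.2

N = 9.
Strictly below 12.7: 5. Equal to 12.7: 3.
PR = (5 + 0.5·3)/9 × 100 = 72.2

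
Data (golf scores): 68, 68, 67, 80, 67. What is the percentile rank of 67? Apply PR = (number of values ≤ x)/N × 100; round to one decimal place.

40.0

N = 5.
Strictly below 67: 0. Equal to 67: 2.
PR = 2/5 × 100 = 40.0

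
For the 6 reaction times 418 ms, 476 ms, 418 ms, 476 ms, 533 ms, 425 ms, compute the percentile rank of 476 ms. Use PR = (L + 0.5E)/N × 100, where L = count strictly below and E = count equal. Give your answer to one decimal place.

N = 6.
Strictly below 476: 3. Equal to 476: 2.
PR = (3 + 0.5·2)/6 × 100 = 66.7

66.7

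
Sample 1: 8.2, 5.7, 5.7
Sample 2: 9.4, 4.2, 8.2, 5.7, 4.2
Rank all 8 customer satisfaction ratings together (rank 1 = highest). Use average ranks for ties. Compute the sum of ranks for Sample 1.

Sorted (descending): 9.4, 8.2, 8.2, 5.7, 5.7, 5.7, 4.2, 4.2
The 2 values of 8.2 occupy positions 2–3 → average rank (2+3)/2 = 2.5.
The 3 values of 5.7 occupy positions 4–6 → average rank 5.
The 2 values of 4.2 occupy positions 7–8 → average rank (7+8)/2 = 7.5.
Sample 1 values → pooled ranks: 8.2→2.5, 5.7→5, 5.7→5
Rank sum = 2.5 + 5 + 5 = 12.5

12.5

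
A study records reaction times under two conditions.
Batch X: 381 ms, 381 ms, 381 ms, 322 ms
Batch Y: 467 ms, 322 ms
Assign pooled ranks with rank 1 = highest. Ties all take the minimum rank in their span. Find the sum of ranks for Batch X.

11

Sorted (descending): 467, 381, 381, 381, 322, 322
The 3 values of 381 occupy positions 2–4 → each gets rank 2.
The 2 values of 322 occupy positions 5–6 → each gets rank 5.
Batch X values → pooled ranks: 381→2, 381→2, 381→2, 322→5
Rank sum = 2 + 2 + 2 + 5 = 11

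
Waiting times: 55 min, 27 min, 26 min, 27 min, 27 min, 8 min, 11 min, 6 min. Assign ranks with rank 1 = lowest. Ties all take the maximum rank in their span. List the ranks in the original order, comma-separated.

8, 7, 4, 7, 7, 2, 3, 1

Sorted (ascending): 6, 8, 11, 26, 27, 27, 27, 55
The 3 values of 27 occupy positions 5–7 → each gets rank 7.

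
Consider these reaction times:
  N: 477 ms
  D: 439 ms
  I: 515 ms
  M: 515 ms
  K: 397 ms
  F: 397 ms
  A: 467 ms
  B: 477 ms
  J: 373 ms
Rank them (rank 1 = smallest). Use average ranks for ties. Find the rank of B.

6.5

Sorted (ascending): 373, 397, 397, 439, 467, 477, 477, 515, 515
The 2 values of 397 occupy positions 2–3 → average rank (2+3)/2 = 2.5.
The 2 values of 477 occupy positions 6–7 → average rank (6+7)/2 = 6.5.
The 2 values of 515 occupy positions 8–9 → average rank (8+9)/2 = 8.5.
B has value 477 ms → rank 6.5.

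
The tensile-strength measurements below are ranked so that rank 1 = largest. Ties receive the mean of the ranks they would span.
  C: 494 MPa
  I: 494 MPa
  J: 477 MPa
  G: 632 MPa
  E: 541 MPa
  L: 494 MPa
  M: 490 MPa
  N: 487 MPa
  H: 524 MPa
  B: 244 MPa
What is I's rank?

Sorted (descending): 632, 541, 524, 494, 494, 494, 490, 487, 477, 244
The 3 values of 494 occupy positions 4–6 → average rank 5.
I has value 494 MPa → rank 5.

5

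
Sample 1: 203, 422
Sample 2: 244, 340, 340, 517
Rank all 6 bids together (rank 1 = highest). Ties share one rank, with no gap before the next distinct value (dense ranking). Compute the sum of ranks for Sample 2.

Sorted (descending): 517, 422, 340, 340, 244, 203
The 2 values of 340 share dense rank 3.
Remaining distinct values take the next consecutive integers.
Sample 2 values → pooled ranks: 244→4, 340→3, 340→3, 517→1
Rank sum = 4 + 3 + 3 + 1 = 11

11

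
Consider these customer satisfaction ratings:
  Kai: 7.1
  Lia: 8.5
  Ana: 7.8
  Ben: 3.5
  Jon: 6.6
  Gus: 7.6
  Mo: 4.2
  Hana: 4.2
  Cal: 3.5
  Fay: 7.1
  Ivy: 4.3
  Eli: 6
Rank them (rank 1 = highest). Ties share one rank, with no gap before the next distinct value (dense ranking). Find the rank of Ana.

2

Sorted (descending): 8.5, 7.8, 7.6, 7.1, 7.1, 6.6, 6, 4.3, 4.2, 4.2, 3.5, 3.5
The 2 values of 7.1 share dense rank 4.
The 2 values of 4.2 share dense rank 8.
The 2 values of 3.5 share dense rank 9.
Remaining distinct values take the next consecutive integers.
Ana has value 7.8 → rank 2.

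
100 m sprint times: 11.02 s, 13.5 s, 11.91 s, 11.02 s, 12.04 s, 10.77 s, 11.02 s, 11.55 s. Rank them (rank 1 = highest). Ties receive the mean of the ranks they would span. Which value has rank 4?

11.55

Sorted (descending): 13.5, 12.04, 11.91, 11.55, 11.02, 11.02, 11.02, 10.77
The 3 values of 11.02 occupy positions 5–7 → average rank 6.
Rank 4 → value 11.55.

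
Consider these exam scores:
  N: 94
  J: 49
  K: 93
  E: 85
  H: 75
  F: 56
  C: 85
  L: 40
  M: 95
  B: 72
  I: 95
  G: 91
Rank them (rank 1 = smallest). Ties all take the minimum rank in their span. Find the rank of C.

Sorted (ascending): 40, 49, 56, 72, 75, 85, 85, 91, 93, 94, 95, 95
The 2 values of 85 occupy positions 6–7 → each gets rank 6.
The 2 values of 95 occupy positions 11–12 → each gets rank 11.
C has value 85 → rank 6.

6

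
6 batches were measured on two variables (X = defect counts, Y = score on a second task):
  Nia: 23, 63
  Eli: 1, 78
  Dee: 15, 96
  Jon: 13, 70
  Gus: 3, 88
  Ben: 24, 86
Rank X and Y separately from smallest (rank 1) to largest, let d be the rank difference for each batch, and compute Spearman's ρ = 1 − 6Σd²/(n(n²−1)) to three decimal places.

Ranks of variable 1: 5, 1, 4, 3, 2, 6
Ranks of variable 2: 1, 3, 6, 2, 5, 4
d = r₁ − r₂: 4, -2, -2, 1, -3, 2
d²: 16, 4, 4, 1, 9, 4; Σd² = 38
ρ = 1 − 6·38/(6·35) = 1 − 228/210 = -0.086

-0.086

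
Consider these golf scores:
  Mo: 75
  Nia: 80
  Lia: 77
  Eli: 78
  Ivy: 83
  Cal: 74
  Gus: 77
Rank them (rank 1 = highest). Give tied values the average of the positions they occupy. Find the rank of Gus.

Sorted (descending): 83, 80, 78, 77, 77, 75, 74
The 2 values of 77 occupy positions 4–5 → average rank (4+5)/2 = 4.5.
Gus has value 77 → rank 4.5.

4.5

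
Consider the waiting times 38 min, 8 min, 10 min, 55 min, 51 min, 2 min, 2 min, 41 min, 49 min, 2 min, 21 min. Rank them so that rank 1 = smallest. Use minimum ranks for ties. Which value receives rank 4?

Sorted (ascending): 2, 2, 2, 8, 10, 21, 38, 41, 49, 51, 55
The 3 values of 2 occupy positions 1–3 → each gets rank 1.
Rank 4 → value 8.

8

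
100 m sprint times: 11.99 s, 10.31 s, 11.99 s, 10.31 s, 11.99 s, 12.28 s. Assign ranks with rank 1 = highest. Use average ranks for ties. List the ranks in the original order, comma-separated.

Sorted (descending): 12.28, 11.99, 11.99, 11.99, 10.31, 10.31
The 3 values of 11.99 occupy positions 2–4 → average rank 3.
The 2 values of 10.31 occupy positions 5–6 → average rank (5+6)/2 = 5.5.

3, 5.5, 3, 5.5, 3, 1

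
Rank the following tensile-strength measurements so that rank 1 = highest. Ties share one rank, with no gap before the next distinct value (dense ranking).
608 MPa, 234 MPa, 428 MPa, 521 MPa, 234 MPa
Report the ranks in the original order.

1, 4, 3, 2, 4

Sorted (descending): 608, 521, 428, 234, 234
The 2 values of 234 share dense rank 4.
Remaining distinct values take the next consecutive integers.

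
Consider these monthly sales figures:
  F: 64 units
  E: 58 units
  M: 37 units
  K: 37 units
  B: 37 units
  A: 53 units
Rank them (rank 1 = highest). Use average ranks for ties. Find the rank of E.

Sorted (descending): 64, 58, 53, 37, 37, 37
The 3 values of 37 occupy positions 4–6 → average rank 5.
E has value 58 units → rank 2.

2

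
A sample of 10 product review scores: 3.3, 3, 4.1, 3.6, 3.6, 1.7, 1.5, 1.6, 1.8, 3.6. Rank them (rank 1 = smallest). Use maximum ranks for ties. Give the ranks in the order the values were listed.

6, 5, 10, 9, 9, 3, 1, 2, 4, 9

Sorted (ascending): 1.5, 1.6, 1.7, 1.8, 3, 3.3, 3.6, 3.6, 3.6, 4.1
The 3 values of 3.6 occupy positions 7–9 → each gets rank 9.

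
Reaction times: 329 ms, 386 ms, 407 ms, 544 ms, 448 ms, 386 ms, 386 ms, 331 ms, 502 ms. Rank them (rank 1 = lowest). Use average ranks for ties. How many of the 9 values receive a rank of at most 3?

2

Sorted (ascending): 329, 331, 386, 386, 386, 407, 448, 502, 544
The 3 values of 386 occupy positions 3–5 → average rank 4.
Ranks ≤ 3: {1, 2} → 2 values.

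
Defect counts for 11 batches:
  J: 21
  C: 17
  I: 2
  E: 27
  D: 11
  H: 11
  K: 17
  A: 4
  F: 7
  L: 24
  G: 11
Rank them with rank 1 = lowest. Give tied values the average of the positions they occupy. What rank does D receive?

Sorted (ascending): 2, 4, 7, 11, 11, 11, 17, 17, 21, 24, 27
The 3 values of 11 occupy positions 4–6 → average rank 5.
The 2 values of 17 occupy positions 7–8 → average rank (7+8)/2 = 7.5.
D has value 11 → rank 5.

5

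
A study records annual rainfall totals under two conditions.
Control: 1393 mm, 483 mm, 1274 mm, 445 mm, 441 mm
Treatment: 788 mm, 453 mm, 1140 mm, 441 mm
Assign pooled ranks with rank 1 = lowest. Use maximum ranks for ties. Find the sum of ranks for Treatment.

19

Sorted (ascending): 441, 441, 445, 453, 483, 788, 1140, 1274, 1393
The 2 values of 441 occupy positions 1–2 → each gets rank 2.
Treatment values → pooled ranks: 788→6, 453→4, 1140→7, 441→2
Rank sum = 6 + 4 + 7 + 2 = 19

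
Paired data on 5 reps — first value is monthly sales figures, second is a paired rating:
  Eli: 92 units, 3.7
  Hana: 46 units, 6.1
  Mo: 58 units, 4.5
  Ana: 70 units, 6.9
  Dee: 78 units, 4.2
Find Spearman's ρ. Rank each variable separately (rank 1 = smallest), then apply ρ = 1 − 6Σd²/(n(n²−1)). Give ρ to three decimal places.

Ranks of variable 1: 5, 1, 2, 3, 4
Ranks of variable 2: 1, 4, 3, 5, 2
d = r₁ − r₂: 4, -3, -1, -2, 2
d²: 16, 9, 1, 4, 4; Σd² = 34
ρ = 1 − 6·34/(5·24) = 1 − 204/120 = -0.700

-0.700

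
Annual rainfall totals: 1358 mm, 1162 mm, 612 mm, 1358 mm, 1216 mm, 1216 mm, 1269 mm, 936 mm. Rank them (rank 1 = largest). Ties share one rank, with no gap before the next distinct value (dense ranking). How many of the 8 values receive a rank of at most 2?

3

Sorted (descending): 1358, 1358, 1269, 1216, 1216, 1162, 936, 612
The 2 values of 1358 share dense rank 1.
The 2 values of 1216 share dense rank 3.
Remaining distinct values take the next consecutive integers.
Ranks ≤ 2: {1, 1, 2} → 3 values.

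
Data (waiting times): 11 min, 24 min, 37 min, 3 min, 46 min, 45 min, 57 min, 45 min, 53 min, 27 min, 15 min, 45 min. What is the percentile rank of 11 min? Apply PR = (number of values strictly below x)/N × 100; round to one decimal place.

N = 12.
Strictly below 11: 1. Equal to 11: 1.
PR = 1/12 × 100 = 8.3

8.3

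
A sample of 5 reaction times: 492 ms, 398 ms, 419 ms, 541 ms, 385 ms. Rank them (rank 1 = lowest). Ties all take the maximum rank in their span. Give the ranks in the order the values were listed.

Sorted (ascending): 385, 398, 419, 492, 541
No ties — each value takes its position as its rank.

4, 2, 3, 5, 1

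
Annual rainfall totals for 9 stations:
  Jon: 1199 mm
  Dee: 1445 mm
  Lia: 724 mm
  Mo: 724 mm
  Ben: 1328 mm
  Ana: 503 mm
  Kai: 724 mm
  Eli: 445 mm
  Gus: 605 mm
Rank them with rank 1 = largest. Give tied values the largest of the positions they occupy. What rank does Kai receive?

6

Sorted (descending): 1445, 1328, 1199, 724, 724, 724, 605, 503, 445
The 3 values of 724 occupy positions 4–6 → each gets rank 6.
Kai has value 724 mm → rank 6.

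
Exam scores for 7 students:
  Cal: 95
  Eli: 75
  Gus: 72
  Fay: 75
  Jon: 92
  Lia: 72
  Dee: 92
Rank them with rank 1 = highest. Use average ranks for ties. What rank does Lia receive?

Sorted (descending): 95, 92, 92, 75, 75, 72, 72
The 2 values of 92 occupy positions 2–3 → average rank (2+3)/2 = 2.5.
The 2 values of 75 occupy positions 4–5 → average rank (4+5)/2 = 4.5.
The 2 values of 72 occupy positions 6–7 → average rank (6+7)/2 = 6.5.
Lia has value 72 → rank 6.5.

6.5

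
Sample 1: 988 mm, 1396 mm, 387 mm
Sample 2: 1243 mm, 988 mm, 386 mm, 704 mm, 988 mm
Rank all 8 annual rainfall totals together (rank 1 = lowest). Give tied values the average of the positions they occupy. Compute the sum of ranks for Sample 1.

Sorted (ascending): 386, 387, 704, 988, 988, 988, 1243, 1396
The 3 values of 988 occupy positions 4–6 → average rank 5.
Sample 1 values → pooled ranks: 988→5, 1396→8, 387→2
Rank sum = 5 + 8 + 2 = 15

15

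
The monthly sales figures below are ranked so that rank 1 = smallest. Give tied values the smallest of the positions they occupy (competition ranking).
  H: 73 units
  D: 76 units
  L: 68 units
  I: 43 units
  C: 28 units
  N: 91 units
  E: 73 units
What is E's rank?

4

Sorted (ascending): 28, 43, 68, 73, 73, 76, 91
The 2 values of 73 occupy positions 4–5 → each gets rank 4.
E has value 73 units → rank 4.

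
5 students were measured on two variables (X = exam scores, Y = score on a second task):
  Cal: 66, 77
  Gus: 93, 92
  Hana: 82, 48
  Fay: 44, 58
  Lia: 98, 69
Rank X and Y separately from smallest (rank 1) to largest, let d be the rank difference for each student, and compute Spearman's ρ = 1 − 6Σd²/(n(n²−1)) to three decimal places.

0.300

Ranks of variable 1: 2, 4, 3, 1, 5
Ranks of variable 2: 4, 5, 1, 2, 3
d = r₁ − r₂: -2, -1, 2, -1, 2
d²: 4, 1, 4, 1, 4; Σd² = 14
ρ = 1 − 6·14/(5·24) = 1 − 84/120 = 0.300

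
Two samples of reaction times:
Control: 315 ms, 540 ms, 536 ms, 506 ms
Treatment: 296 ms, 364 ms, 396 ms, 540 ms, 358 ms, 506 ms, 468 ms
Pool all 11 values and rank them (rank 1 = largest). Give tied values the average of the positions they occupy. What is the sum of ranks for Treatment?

47

Sorted (descending): 540, 540, 536, 506, 506, 468, 396, 364, 358, 315, 296
The 2 values of 540 occupy positions 1–2 → average rank (1+2)/2 = 1.5.
The 2 values of 506 occupy positions 4–5 → average rank (4+5)/2 = 4.5.
Treatment values → pooled ranks: 296→11, 364→8, 396→7, 540→1.5, 358→9, 506→4.5, 468→6
Rank sum = 11 + 8 + 7 + 1.5 + 9 + 4.5 + 6 = 47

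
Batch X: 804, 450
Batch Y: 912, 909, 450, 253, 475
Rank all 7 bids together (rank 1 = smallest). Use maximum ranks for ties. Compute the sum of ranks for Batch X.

Sorted (ascending): 253, 450, 450, 475, 804, 909, 912
The 2 values of 450 occupy positions 2–3 → each gets rank 3.
Batch X values → pooled ranks: 804→5, 450→3
Rank sum = 5 + 3 = 8

8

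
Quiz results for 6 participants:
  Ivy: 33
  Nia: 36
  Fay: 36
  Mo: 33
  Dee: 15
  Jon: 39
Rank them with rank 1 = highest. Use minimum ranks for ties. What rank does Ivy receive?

4

Sorted (descending): 39, 36, 36, 33, 33, 15
The 2 values of 36 occupy positions 2–3 → each gets rank 2.
The 2 values of 33 occupy positions 4–5 → each gets rank 4.
Ivy has value 33 → rank 4.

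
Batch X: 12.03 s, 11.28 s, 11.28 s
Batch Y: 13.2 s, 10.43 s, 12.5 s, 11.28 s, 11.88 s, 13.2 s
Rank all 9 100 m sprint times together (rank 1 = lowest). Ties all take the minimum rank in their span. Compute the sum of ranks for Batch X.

Sorted (ascending): 10.43, 11.28, 11.28, 11.28, 11.88, 12.03, 12.5, 13.2, 13.2
The 3 values of 11.28 occupy positions 2–4 → each gets rank 2.
The 2 values of 13.2 occupy positions 8–9 → each gets rank 8.
Batch X values → pooled ranks: 12.03→6, 11.28→2, 11.28→2
Rank sum = 6 + 2 + 2 = 10

10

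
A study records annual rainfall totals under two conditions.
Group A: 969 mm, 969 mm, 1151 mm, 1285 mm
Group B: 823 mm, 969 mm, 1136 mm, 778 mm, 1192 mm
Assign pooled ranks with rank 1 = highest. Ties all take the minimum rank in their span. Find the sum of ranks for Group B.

Sorted (descending): 1285, 1192, 1151, 1136, 969, 969, 969, 823, 778
The 3 values of 969 occupy positions 5–7 → each gets rank 5.
Group B values → pooled ranks: 823→8, 969→5, 1136→4, 778→9, 1192→2
Rank sum = 8 + 5 + 4 + 9 + 2 = 28

28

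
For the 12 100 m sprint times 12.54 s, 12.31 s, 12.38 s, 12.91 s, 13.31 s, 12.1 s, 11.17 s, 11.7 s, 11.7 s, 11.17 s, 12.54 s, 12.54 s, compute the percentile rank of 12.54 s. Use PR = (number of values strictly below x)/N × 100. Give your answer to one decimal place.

N = 12.
Strictly below 12.54: 7. Equal to 12.54: 3.
PR = 7/12 × 100 = 58.3

58.3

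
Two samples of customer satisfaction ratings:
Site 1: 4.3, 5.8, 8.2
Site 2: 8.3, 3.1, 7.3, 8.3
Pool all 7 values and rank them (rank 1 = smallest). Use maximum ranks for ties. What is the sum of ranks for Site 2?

19

Sorted (ascending): 3.1, 4.3, 5.8, 7.3, 8.2, 8.3, 8.3
The 2 values of 8.3 occupy positions 6–7 → each gets rank 7.
Site 2 values → pooled ranks: 8.3→7, 3.1→1, 7.3→4, 8.3→7
Rank sum = 7 + 1 + 4 + 7 = 19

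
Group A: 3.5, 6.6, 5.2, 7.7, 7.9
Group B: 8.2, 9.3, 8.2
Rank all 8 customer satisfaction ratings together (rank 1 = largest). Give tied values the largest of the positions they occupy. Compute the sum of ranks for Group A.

Sorted (descending): 9.3, 8.2, 8.2, 7.9, 7.7, 6.6, 5.2, 3.5
The 2 values of 8.2 occupy positions 2–3 → each gets rank 3.
Group A values → pooled ranks: 3.5→8, 6.6→6, 5.2→7, 7.7→5, 7.9→4
Rank sum = 8 + 6 + 7 + 5 + 4 = 30

30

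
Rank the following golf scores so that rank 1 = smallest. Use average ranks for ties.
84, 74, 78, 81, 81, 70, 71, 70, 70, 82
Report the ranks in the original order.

10, 5, 6, 7.5, 7.5, 2, 4, 2, 2, 9

Sorted (ascending): 70, 70, 70, 71, 74, 78, 81, 81, 82, 84
The 3 values of 70 occupy positions 1–3 → average rank 2.
The 2 values of 81 occupy positions 7–8 → average rank (7+8)/2 = 7.5.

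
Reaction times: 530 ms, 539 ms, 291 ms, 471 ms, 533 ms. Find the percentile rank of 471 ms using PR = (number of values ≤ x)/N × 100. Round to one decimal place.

40.0

N = 5.
Strictly below 471: 1. Equal to 471: 1.
PR = 2/5 × 100 = 40.0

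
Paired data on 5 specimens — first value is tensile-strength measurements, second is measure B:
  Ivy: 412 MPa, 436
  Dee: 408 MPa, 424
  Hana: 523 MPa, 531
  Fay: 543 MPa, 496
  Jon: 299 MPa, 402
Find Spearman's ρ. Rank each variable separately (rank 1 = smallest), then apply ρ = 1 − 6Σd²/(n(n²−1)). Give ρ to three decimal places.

0.900

Ranks of variable 1: 3, 2, 4, 5, 1
Ranks of variable 2: 3, 2, 5, 4, 1
d = r₁ − r₂: 0, 0, -1, 1, 0
d²: 0, 0, 1, 1, 0; Σd² = 2
ρ = 1 − 6·2/(5·24) = 1 − 12/120 = 0.900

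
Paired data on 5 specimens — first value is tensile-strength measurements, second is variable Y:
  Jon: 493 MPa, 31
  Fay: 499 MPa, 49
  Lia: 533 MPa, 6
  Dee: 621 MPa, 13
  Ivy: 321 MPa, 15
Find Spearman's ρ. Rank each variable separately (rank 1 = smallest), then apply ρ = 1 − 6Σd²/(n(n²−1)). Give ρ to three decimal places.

-0.500

Ranks of variable 1: 2, 3, 4, 5, 1
Ranks of variable 2: 4, 5, 1, 2, 3
d = r₁ − r₂: -2, -2, 3, 3, -2
d²: 4, 4, 9, 9, 4; Σd² = 30
ρ = 1 − 6·30/(5·24) = 1 − 180/120 = -0.500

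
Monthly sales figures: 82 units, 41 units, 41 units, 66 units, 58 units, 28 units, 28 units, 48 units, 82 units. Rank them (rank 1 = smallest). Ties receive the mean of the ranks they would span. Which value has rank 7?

Sorted (ascending): 28, 28, 41, 41, 48, 58, 66, 82, 82
The 2 values of 28 occupy positions 1–2 → average rank (1+2)/2 = 1.5.
The 2 values of 41 occupy positions 3–4 → average rank (3+4)/2 = 3.5.
The 2 values of 82 occupy positions 8–9 → average rank (8+9)/2 = 8.5.
Rank 7 → value 66.

66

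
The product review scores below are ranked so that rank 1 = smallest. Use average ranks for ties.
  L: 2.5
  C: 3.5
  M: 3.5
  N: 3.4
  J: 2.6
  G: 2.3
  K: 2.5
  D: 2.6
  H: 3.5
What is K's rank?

Sorted (ascending): 2.3, 2.5, 2.5, 2.6, 2.6, 3.4, 3.5, 3.5, 3.5
The 2 values of 2.5 occupy positions 2–3 → average rank (2+3)/2 = 2.5.
The 2 values of 2.6 occupy positions 4–5 → average rank (4+5)/2 = 4.5.
The 3 values of 3.5 occupy positions 7–9 → average rank 8.
K has value 2.5 → rank 2.5.

2.5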